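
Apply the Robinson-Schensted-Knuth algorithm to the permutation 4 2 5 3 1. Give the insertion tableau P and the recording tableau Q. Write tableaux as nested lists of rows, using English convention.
Insert each entry of the permutation into P by Schensted row insertion, recording in Q the position of each new cell.

Insert 4: appended to row 1. P = [[4]].
Insert 2: 2 bumps 4 from row 1; 4 starts row 2. P = [[2], [4]].
Insert 5: appended to row 1. P = [[2, 5], [4]].
Insert 3: 3 bumps 5 from row 1; 5 appends to row 2. P = [[2, 3], [4, 5]].
Insert 1: 1 bumps 2 from row 1; 2 bumps 4 from row 2; 4 starts row 3. P = [[1, 3], [2, 5], [4]].

So P = [[1, 3], [2, 5], [4]], Q = [[1, 3], [2, 4], [5]].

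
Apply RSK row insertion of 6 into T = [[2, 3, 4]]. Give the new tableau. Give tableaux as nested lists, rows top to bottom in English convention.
[[2, 3, 4, 6]]

6 is larger than every entry of row 1, so it is appended to row 1. The new tableau is [[2, 3, 4, 6]].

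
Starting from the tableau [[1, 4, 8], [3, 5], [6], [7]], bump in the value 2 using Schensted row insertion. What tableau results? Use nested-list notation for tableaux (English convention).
In row 1, 2 replaces 4 (the leftmost entry greater than 2); 4 is bumped to row 2. In row 2, 4 replaces 5 (the leftmost entry greater than 4); 5 is bumped to row 3. In row 3, 5 replaces 6 (the leftmost entry greater than 5); 6 is bumped to row 4. In row 4, 6 replaces 7 (the leftmost entry greater than 6); 7 is bumped to row 5. 7 starts a new row 5. The new tableau is [[1, 2, 8], [3, 4], [5], [6], [7]].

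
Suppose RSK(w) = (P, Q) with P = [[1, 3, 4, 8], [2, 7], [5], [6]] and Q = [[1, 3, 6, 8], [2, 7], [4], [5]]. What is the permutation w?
Reverse RSK: for i = n, n-1, ..., 1, locate i in Q, remove the corresponding corner cell from P, and reverse-bump its entry up through P; the value ejected from row 1 is w(i).

So w = 6 2 5 3 1 7 4 8.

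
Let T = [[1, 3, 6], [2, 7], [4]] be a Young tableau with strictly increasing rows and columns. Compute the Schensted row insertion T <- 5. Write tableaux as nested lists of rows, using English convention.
In row 1, 5 replaces 6 (the leftmost entry greater than 5); 6 is bumped to row 2. In row 2, 6 replaces 7 (the leftmost entry greater than 6); 7 is bumped to row 3. 7 is appended to row 3. The new tableau is [[1, 3, 5], [2, 6], [4, 7]].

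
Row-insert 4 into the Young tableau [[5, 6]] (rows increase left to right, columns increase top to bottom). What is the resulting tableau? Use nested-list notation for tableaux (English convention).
[[4, 6], [5]]

In row 1, 4 replaces 5 (the leftmost entry greater than 4); 5 is bumped to row 2. 5 starts a new row 2. The new tableau is [[4, 6], [5]].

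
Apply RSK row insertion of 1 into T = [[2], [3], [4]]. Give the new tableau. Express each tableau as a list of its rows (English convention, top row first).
In row 1, 1 replaces 2 (the leftmost entry greater than 1); 2 is bumped to row 2. In row 2, 2 replaces 3 (the leftmost entry greater than 2); 3 is bumped to row 3. In row 3, 3 replaces 4 (the leftmost entry greater than 3); 4 is bumped to row 4. 4 starts a new row 4. The new tableau is [[1], [2], [3], [4]].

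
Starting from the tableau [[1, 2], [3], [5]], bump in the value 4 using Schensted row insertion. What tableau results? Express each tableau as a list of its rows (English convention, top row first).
[[1, 2, 4], [3], [5]]

4 is larger than every entry of row 1, so it is appended to row 1. The new tableau is [[1, 2, 4], [3], [5]].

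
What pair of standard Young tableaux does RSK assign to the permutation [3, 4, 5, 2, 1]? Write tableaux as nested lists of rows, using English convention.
P = [[1, 4, 5], [2], [3]], Q = [[1, 2, 3], [4], [5]]

Insert each entry of the permutation into P by Schensted row insertion, recording in Q the position of each new cell.

After inserting 3: P = [[3]].
After inserting 4: P = [[3, 4]].
After inserting 5: P = [[3, 4, 5]].
After inserting 2: P = [[2, 4, 5], [3]].
After inserting 1: P = [[1, 4, 5], [2], [3]].

So P = [[1, 4, 5], [2], [3]], Q = [[1, 2, 3], [4], [5]].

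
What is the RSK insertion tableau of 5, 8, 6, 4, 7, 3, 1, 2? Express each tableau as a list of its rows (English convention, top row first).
P = [[1, 2, 7], [3, 6], [4], [5], [8]]

Insert 5: appended to row 1. P = [[5]].
Insert 8: appended to row 1. P = [[5, 8]].
Insert 6: 6 bumps 8 from row 1; 8 starts row 2. P = [[5, 6], [8]].
Insert 4: 4 bumps 5 from row 1; 5 bumps 8 from row 2; 8 starts row 3. P = [[4, 6], [5], [8]].
Insert 7: appended to row 1. P = [[4, 6, 7], [5], [8]].
Insert 3: 3 bumps 4 from row 1; 4 bumps 5 from row 2; 5 bumps 8 from row 3; 8 starts row 4. P = [[3, 6, 7], [4], [5], [8]].
Insert 1: 1 bumps 3 from row 1; 3 bumps 4 from row 2; 4 bumps 5 from row 3; 5 bumps 8 from row 4; 8 starts row 5. P = [[1, 6, 7], [3], [4], [5], [8]].
Insert 2: 2 bumps 6 from row 1; 6 appends to row 2. P = [[1, 2, 7], [3, 6], [4], [5], [8]].

So P = [[1, 2, 7], [3, 6], [4], [5], [8]].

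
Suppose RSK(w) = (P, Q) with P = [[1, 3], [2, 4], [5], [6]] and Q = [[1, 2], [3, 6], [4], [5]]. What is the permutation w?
2 6 5 4 1 3

Reverse the RSK construction: for i from n down to 1, find the cell of Q containing i, remove the entry at that cell from P, and reverse-bump it up through P; the value ejected from row 1 is w(i).

Step i=6: Q has 6 at row 2, column 2; remove 4 from row 2 of P and reverse-bump: 4 enters row 1 and ejects 3. So w(6) = 3. P is now [[1, 4], [2], [5], [6]].
Step i=5: Q has 5 at row 4, column 1; remove 6 from row 4 of P and reverse-bump: 6 enters row 3 and ejects 5; 5 enters row 2 and ejects 2; 2 enters row 1 and ejects 1. So w(5) = 1. P is now [[2, 4], [5], [6]].
Step i=4: Q has 4 at row 3, column 1; remove 6 from row 3 of P and reverse-bump: 6 enters row 2 and ejects 5; 5 enters row 1 and ejects 4. So w(4) = 4. P is now [[2, 5], [6]].
Step i=3: Q has 3 at row 2, column 1; remove 6 from row 2 of P and reverse-bump: 6 enters row 1 and ejects 5. So w(3) = 5. P is now [[2, 6]].
Step i=2: Q has 2 at row 1, column 2; remove that cell from P, ejecting 6. So w(2) = 6. P is now [[2]].
Step i=1: Q has 1 at row 1, column 1; remove that cell from P, ejecting 2. So w(1) = 2. P is now [].

So w = 2 6 5 4 1 3.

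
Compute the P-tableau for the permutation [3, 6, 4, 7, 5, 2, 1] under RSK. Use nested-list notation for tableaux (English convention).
Insert 3: appended to row 1. P = [[3]].
Insert 6: appended to row 1. P = [[3, 6]].
Insert 4: 4 bumps 6 from row 1; 6 starts row 2. P = [[3, 4], [6]].
Insert 7: appended to row 1. P = [[3, 4, 7], [6]].
Insert 5: 5 bumps 7 from row 1; 7 appends to row 2. P = [[3, 4, 5], [6, 7]].
Insert 2: 2 bumps 3 from row 1; 3 bumps 6 from row 2; 6 starts row 3. P = [[2, 4, 5], [3, 7], [6]].
Insert 1: 1 bumps 2 from row 1; 2 bumps 3 from row 2; 3 bumps 6 from row 3; 6 starts row 4. P = [[1, 4, 5], [2, 7], [3], [6]].

So P = [[1, 4, 5], [2, 7], [3], [6]].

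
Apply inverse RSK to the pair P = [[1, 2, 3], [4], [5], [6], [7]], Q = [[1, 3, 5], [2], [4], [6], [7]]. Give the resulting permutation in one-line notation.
Reverse the RSK construction: for i from n down to 1, find the cell of Q containing i, remove the entry at that cell from P, and reverse-bump it up through P; the value ejected from row 1 is w(i).

Step i=7: Q has 7 at row 5, column 1; remove 7 from row 5 of P and reverse-bump: 7 enters row 4 and ejects 6; 6 enters row 3 and ejects 5; 5 enters row 2 and ejects 4; 4 enters row 1 and ejects 3. So w(7) = 3. P is now [[1, 2, 4], [5], [6], [7]].
Step i=6: Q has 6 at row 4, column 1; remove 7 from row 4 of P and reverse-bump: 7 enters row 3 and ejects 6; 6 enters row 2 and ejects 5; 5 enters row 1 and ejects 4. So w(6) = 4. P is now [[1, 2, 5], [6], [7]].
Step i=5: Q has 5 at row 1, column 3; remove that cell from P, ejecting 5. So w(5) = 5. P is now [[1, 2], [6], [7]].
Step i=4: Q has 4 at row 3, column 1; remove 7 from row 3 of P and reverse-bump: 7 enters row 2 and ejects 6; 6 enters row 1 and ejects 2. So w(4) = 2. P is now [[1, 6], [7]].
Step i=3: Q has 3 at row 1, column 2; remove that cell from P, ejecting 6. So w(3) = 6. P is now [[1], [7]].
Step i=2: Q has 2 at row 2, column 1; remove 7 from row 2 of P and reverse-bump: 7 enters row 1 and ejects 1. So w(2) = 1. P is now [[7]].
Step i=1: Q has 1 at row 1, column 1; remove that cell from P, ejecting 7. So w(1) = 7. P is now [].

So w = 7 1 6 2 5 4 3.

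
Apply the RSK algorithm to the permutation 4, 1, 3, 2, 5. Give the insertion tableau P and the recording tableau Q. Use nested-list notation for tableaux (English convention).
P = [[1, 2, 5], [3], [4]], Q = [[1, 3, 5], [2], [4]]

Insert each entry of the permutation into P by Schensted row insertion, recording in Q the position of each new cell.

Insert 4: appended to row 1. P = [[4]].
Insert 1: 1 bumps 4 from row 1; 4 starts row 2. P = [[1], [4]].
Insert 3: appended to row 1. P = [[1, 3], [4]].
Insert 2: 2 bumps 3 from row 1; 3 bumps 4 from row 2; 4 starts row 3. P = [[1, 2], [3], [4]].
Insert 5: appended to row 1. P = [[1, 2, 5], [3], [4]].

So P = [[1, 2, 5], [3], [4]], Q = [[1, 3, 5], [2], [4]].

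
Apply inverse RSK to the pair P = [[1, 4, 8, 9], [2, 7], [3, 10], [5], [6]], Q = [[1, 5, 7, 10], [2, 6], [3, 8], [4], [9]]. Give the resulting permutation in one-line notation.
Reverse the RSK construction: for i from n down to 1, find the cell of Q containing i, remove the entry at that cell from P, and reverse-bump it up through P; the value ejected from row 1 is w(i).

Step i=10: Q has 10 at row 1, column 4; remove that cell from P, ejecting 9. So w(10) = 9. P is now [[1, 4, 8], [2, 7], [3, 10], [5], [6]].
Step i=9: Q has 9 at row 5, column 1; remove 6 from row 5 of P and reverse-bump: 6 enters row 4 and ejects 5; 5 enters row 3 and ejects 3; 3 enters row 2 and ejects 2; 2 enters row 1 and ejects 1. So w(9) = 1. P is now [[2, 4, 8], [3, 7], [5, 10], [6]].
Step i=8: Q has 8 at row 3, column 2; remove 10 from row 3 of P and reverse-bump: 10 enters row 2 and ejects 7; 7 enters row 1 and ejects 4. So w(8) = 4. P is now [[2, 7, 8], [3, 10], [5], [6]].
Step i=7: Q has 7 at row 1, column 3; remove that cell from P, ejecting 8. So w(7) = 8. P is now [[2, 7], [3, 10], [5], [6]].
Step i=6: Q has 6 at row 2, column 2; remove 10 from row 2 of P and reverse-bump: 10 enters row 1 and ejects 7. So w(6) = 7. P is now [[2, 10], [3], [5], [6]].
Step i=5: Q has 5 at row 1, column 2; remove that cell from P, ejecting 10. So w(5) = 10. P is now [[2], [3], [5], [6]].
Step i=4: Q has 4 at row 4, column 1; remove 6 from row 4 of P and reverse-bump: 6 enters row 3 and ejects 5; 5 enters row 2 and ejects 3; 3 enters row 1 and ejects 2. So w(4) = 2. P is now [[3], [5], [6]].
Step i=3: Q has 3 at row 3, column 1; remove 6 from row 3 of P and reverse-bump: 6 enters row 2 and ejects 5; 5 enters row 1 and ejects 3. So w(3) = 3. P is now [[5], [6]].
Step i=2: Q has 2 at row 2, column 1; remove 6 from row 2 of P and reverse-bump: 6 enters row 1 and ejects 5. So w(2) = 5. P is now [[6]].
Step i=1: Q has 1 at row 1, column 1; remove that cell from P, ejecting 6. So w(1) = 6. P is now [].

So w = 6 5 3 2 10 7 8 4 1 9.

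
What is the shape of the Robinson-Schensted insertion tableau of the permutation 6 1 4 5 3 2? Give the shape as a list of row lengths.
RSK row insertion gives P = [[1, 2, 5], [3], [4], [6]], which has shape [3, 1, 1, 1].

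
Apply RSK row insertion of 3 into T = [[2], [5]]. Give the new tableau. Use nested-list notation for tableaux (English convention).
[[2, 3], [5]]

3 is larger than every entry of row 1, so it is appended to row 1. The new tableau is [[2, 3], [5]].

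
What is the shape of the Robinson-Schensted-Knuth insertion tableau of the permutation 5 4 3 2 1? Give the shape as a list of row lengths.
[1, 1, 1, 1, 1]

Row-insert each entry into an empty tableau.

After inserting 5: P = [[5]].
After inserting 4: P = [[4], [5]].
After inserting 3: P = [[3], [4], [5]].
After inserting 2: P = [[2], [3], [4], [5]].
After inserting 1: P = [[1], [2], [3], [4], [5]].

The final insertion tableau P = [[1], [2], [3], [4], [5]] has shape [1, 1, 1, 1, 1].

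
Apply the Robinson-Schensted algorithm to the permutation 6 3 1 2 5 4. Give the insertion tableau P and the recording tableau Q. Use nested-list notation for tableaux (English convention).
P = [[1, 2, 4], [3, 5], [6]], Q = [[1, 4, 5], [2, 6], [3]]

Insert each entry of the permutation into P by Schensted row insertion, recording in Q the position of each new cell.

Insert 6: appended to row 1. P = [[6]], Q = [[1]].
Insert 3: 3 bumps 6 from row 1; 6 starts row 2. P = [[3], [6]], Q = [[1], [2]].
Insert 1: 1 bumps 3 from row 1; 3 bumps 6 from row 2; 6 starts row 3. P = [[1], [3], [6]], Q = [[1], [2], [3]].
Insert 2: appended to row 1. P = [[1, 2], [3], [6]], Q = [[1, 4], [2], [3]].
Insert 5: appended to row 1. P = [[1, 2, 5], [3], [6]], Q = [[1, 4, 5], [2], [3]].
Insert 4: 4 bumps 5 from row 1; 5 appends to row 2. P = [[1, 2, 4], [3, 5], [6]], Q = [[1, 4, 5], [2, 6], [3]].

So P = [[1, 2, 4], [3, 5], [6]], Q = [[1, 4, 5], [2, 6], [3]].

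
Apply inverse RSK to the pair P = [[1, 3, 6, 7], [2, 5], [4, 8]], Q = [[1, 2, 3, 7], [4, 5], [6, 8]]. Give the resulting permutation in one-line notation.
4 5 8 2 6 1 7 3

Reverse the RSK construction: for i from n down to 1, find the cell of Q containing i, remove the entry at that cell from P, and reverse-bump it up through P; the value ejected from row 1 is w(i).

Step i=8: Q has 8 at row 3, column 2; remove 8 from row 3 of P and reverse-bump: 8 enters row 2 and ejects 5; 5 enters row 1 and ejects 3. So w(8) = 3. P is now [[1, 5, 6, 7], [2, 8], [4]].
Step i=7: Q has 7 at row 1, column 4; remove that cell from P, ejecting 7. So w(7) = 7. P is now [[1, 5, 6], [2, 8], [4]].
Step i=6: Q has 6 at row 3, column 1; remove 4 from row 3 of P and reverse-bump: 4 enters row 2 and ejects 2; 2 enters row 1 and ejects 1. So w(6) = 1. P is now [[2, 5, 6], [4, 8]].
Step i=5: Q has 5 at row 2, column 2; remove 8 from row 2 of P and reverse-bump: 8 enters row 1 and ejects 6. So w(5) = 6. P is now [[2, 5, 8], [4]].
Step i=4: Q has 4 at row 2, column 1; remove 4 from row 2 of P and reverse-bump: 4 enters row 1 and ejects 2. So w(4) = 2. P is now [[4, 5, 8]].
Step i=3: Q has 3 at row 1, column 3; remove that cell from P, ejecting 8. So w(3) = 8. P is now [[4, 5]].
Step i=2: Q has 2 at row 1, column 2; remove that cell from P, ejecting 5. So w(2) = 5. P is now [[4]].
Step i=1: Q has 1 at row 1, column 1; remove that cell from P, ejecting 4. So w(1) = 4. P is now [].

So w = 4 5 8 2 6 1 7 3.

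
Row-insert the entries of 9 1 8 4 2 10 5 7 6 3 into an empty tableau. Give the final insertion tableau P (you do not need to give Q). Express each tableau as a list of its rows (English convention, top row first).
Insert 9: appended to row 1. P = [[9]].
Insert 1: 1 bumps 9 from row 1; 9 starts row 2. P = [[1], [9]].
Insert 8: appended to row 1. P = [[1, 8], [9]].
Insert 4: 4 bumps 8 from row 1; 8 bumps 9 from row 2; 9 starts row 3. P = [[1, 4], [8], [9]].
Insert 2: 2 bumps 4 from row 1; 4 bumps 8 from row 2; 8 bumps 9 from row 3; 9 starts row 4. P = [[1, 2], [4], [8], [9]].
Insert 10: appended to row 1. P = [[1, 2, 10], [4], [8], [9]].
Insert 5: 5 bumps 10 from row 1; 10 appends to row 2. P = [[1, 2, 5], [4, 10], [8], [9]].
Insert 7: appended to row 1. P = [[1, 2, 5, 7], [4, 10], [8], [9]].
Insert 6: 6 bumps 7 from row 1; 7 bumps 10 from row 2; 10 appends to row 3. P = [[1, 2, 5, 6], [4, 7], [8, 10], [9]].
Insert 3: 3 bumps 5 from row 1; 5 bumps 7 from row 2; 7 bumps 8 from row 3; 8 bumps 9 from row 4; 9 starts row 5. P = [[1, 2, 3, 6], [4, 5], [7, 10], [8], [9]].

So P = [[1, 2, 3, 6], [4, 5], [7, 10], [8], [9]].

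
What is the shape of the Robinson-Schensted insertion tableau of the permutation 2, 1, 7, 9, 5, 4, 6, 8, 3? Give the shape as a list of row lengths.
[4, 3, 1, 1]

Row-insert each entry into an empty tableau.

After inserting 2: P = [[2]].
After inserting 1: P = [[1], [2]].
After inserting 7: P = [[1, 7], [2]].
After inserting 9: P = [[1, 7, 9], [2]].
After inserting 5: P = [[1, 5, 9], [2, 7]].
After inserting 4: P = [[1, 4, 9], [2, 5], [7]].
After inserting 6: P = [[1, 4, 6], [2, 5, 9], [7]].
After inserting 8: P = [[1, 4, 6, 8], [2, 5, 9], [7]].
After inserting 3: P = [[1, 3, 6, 8], [2, 4, 9], [5], [7]].

The final insertion tableau P = [[1, 3, 6, 8], [2, 4, 9], [5], [7]] has shape [4, 3, 1, 1].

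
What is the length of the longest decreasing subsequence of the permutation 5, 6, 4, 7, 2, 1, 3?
4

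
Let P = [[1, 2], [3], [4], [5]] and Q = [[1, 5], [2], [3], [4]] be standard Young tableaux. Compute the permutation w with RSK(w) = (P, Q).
5 4 3 1 2

Reverse RSK: for i = n, n-1, ..., 1, locate i in Q, remove the corresponding corner cell from P, and reverse-bump its entry up through P; the value ejected from row 1 is w(i).

So w = 5 4 3 1 2.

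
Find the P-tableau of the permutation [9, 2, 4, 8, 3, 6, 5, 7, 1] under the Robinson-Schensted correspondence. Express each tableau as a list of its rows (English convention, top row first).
Insert 9: appended to row 1. P = [[9]].
Insert 2: 2 bumps 9 from row 1; 9 starts row 2. P = [[2], [9]].
Insert 4: appended to row 1. P = [[2, 4], [9]].
Insert 8: appended to row 1. P = [[2, 4, 8], [9]].
Insert 3: 3 bumps 4 from row 1; 4 bumps 9 from row 2; 9 starts row 3. P = [[2, 3, 8], [4], [9]].
Insert 6: 6 bumps 8 from row 1; 8 appends to row 2. P = [[2, 3, 6], [4, 8], [9]].
Insert 5: 5 bumps 6 from row 1; 6 bumps 8 from row 2; 8 bumps 9 from row 3; 9 starts row 4. P = [[2, 3, 5], [4, 6], [8], [9]].
Insert 7: appended to row 1. P = [[2, 3, 5, 7], [4, 6], [8], [9]].
Insert 1: 1 bumps 2 from row 1; 2 bumps 4 from row 2; 4 bumps 8 from row 3; 8 bumps 9 from row 4; 9 starts row 5. P = [[1, 3, 5, 7], [2, 6], [4], [8], [9]].

So P = [[1, 3, 5, 7], [2, 6], [4], [8], [9]].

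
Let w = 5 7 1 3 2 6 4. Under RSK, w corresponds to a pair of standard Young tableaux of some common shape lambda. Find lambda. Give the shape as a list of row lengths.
Row-insert each entry into an empty tableau.

After inserting 5: P = [[5]].
After inserting 7: P = [[5, 7]].
After inserting 1: P = [[1, 7], [5]].
After inserting 3: P = [[1, 3], [5, 7]].
After inserting 2: P = [[1, 2], [3, 7], [5]].
After inserting 6: P = [[1, 2, 6], [3, 7], [5]].
After inserting 4: P = [[1, 2, 4], [3, 6], [5, 7]].

The final insertion tableau P = [[1, 2, 4], [3, 6], [5, 7]] has shape [3, 2, 2].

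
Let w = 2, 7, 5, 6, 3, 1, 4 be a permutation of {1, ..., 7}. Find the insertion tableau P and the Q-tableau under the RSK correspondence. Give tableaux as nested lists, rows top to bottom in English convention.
P = [[1, 3, 4], [2, 6], [5], [7]], Q = [[1, 2, 4], [3, 7], [5], [6]]

Insert each entry of the permutation into P by Schensted row insertion, recording in Q the position of each new cell.

Insert 2: appended to row 1. P = [[2]].
Insert 7: appended to row 1. P = [[2, 7]].
Insert 5: 5 bumps 7 from row 1; 7 starts row 2. P = [[2, 5], [7]].
Insert 6: appended to row 1. P = [[2, 5, 6], [7]].
Insert 3: 3 bumps 5 from row 1; 5 bumps 7 from row 2; 7 starts row 3. P = [[2, 3, 6], [5], [7]].
Insert 1: 1 bumps 2 from row 1; 2 bumps 5 from row 2; 5 bumps 7 from row 3; 7 starts row 4. P = [[1, 3, 6], [2], [5], [7]].
Insert 4: 4 bumps 6 from row 1; 6 appends to row 2. P = [[1, 3, 4], [2, 6], [5], [7]].

So P = [[1, 3, 4], [2, 6], [5], [7]], Q = [[1, 2, 4], [3, 7], [5], [6]].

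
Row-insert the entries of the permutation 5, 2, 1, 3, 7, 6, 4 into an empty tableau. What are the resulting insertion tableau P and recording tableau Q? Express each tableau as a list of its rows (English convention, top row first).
P = [[1, 3, 4], [2, 6], [5, 7]], Q = [[1, 4, 5], [2, 6], [3, 7]]

Insert each entry of the permutation into P by Schensted row insertion, recording in Q the position of each new cell.

After inserting 5: P = [[5]].
After inserting 2: P = [[2], [5]].
After inserting 1: P = [[1], [2], [5]].
After inserting 3: P = [[1, 3], [2], [5]].
After inserting 7: P = [[1, 3, 7], [2], [5]].
After inserting 6: P = [[1, 3, 6], [2, 7], [5]].
After inserting 4: P = [[1, 3, 4], [2, 6], [5, 7]].

So P = [[1, 3, 4], [2, 6], [5, 7]], Q = [[1, 4, 5], [2, 6], [3, 7]].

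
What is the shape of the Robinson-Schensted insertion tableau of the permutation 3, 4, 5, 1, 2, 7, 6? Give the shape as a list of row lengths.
Row-insert each entry into an empty tableau.

After inserting 3: P = [[3]].
After inserting 4: P = [[3, 4]].
After inserting 5: P = [[3, 4, 5]].
After inserting 1: P = [[1, 4, 5], [3]].
After inserting 2: P = [[1, 2, 5], [3, 4]].
After inserting 7: P = [[1, 2, 5, 7], [3, 4]].
After inserting 6: P = [[1, 2, 5, 6], [3, 4, 7]].

The final insertion tableau P = [[1, 2, 5, 6], [3, 4, 7]] has shape [4, 3].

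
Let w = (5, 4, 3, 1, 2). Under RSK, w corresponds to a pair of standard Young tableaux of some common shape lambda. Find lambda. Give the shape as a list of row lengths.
Row-insert each entry into an empty tableau.

After inserting 5: P = [[5]].
After inserting 4: P = [[4], [5]].
After inserting 3: P = [[3], [4], [5]].
After inserting 1: P = [[1], [3], [4], [5]].
After inserting 2: P = [[1, 2], [3], [4], [5]].

The final insertion tableau P = [[1, 2], [3], [4], [5]] has shape [2, 1, 1, 1].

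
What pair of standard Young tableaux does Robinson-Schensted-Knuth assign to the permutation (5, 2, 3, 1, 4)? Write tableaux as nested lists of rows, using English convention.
P = [[1, 3, 4], [2], [5]], Q = [[1, 3, 5], [2], [4]]

Insert each entry of the permutation into P by Schensted row insertion, recording in Q the position of each new cell.

Insert 5: appended to row 1. P = [[5]].
Insert 2: 2 bumps 5 from row 1; 5 starts row 2. P = [[2], [5]].
Insert 3: appended to row 1. P = [[2, 3], [5]].
Insert 1: 1 bumps 2 from row 1; 2 bumps 5 from row 2; 5 starts row 3. P = [[1, 3], [2], [5]].
Insert 4: appended to row 1. P = [[1, 3, 4], [2], [5]].

So P = [[1, 3, 4], [2], [5]], Q = [[1, 3, 5], [2], [4]].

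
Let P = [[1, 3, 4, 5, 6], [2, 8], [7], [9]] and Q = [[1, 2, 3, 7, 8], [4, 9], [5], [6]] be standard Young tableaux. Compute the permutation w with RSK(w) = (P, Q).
2 3 9 7 4 1 5 8 6

Reverse the RSK construction: for i from n down to 1, find the cell of Q containing i, remove the entry at that cell from P, and reverse-bump it up through P; the value ejected from row 1 is w(i).

Step i=9: Q has 9 at row 2, column 2; remove 8 from row 2 of P and reverse-bump: 8 enters row 1 and ejects 6. So w(9) = 6. P is now [[1, 3, 4, 5, 8], [2], [7], [9]].
Step i=8: Q has 8 at row 1, column 5; remove that cell from P, ejecting 8. So w(8) = 8. P is now [[1, 3, 4, 5], [2], [7], [9]].
Step i=7: Q has 7 at row 1, column 4; remove that cell from P, ejecting 5. So w(7) = 5. P is now [[1, 3, 4], [2], [7], [9]].
Step i=6: Q has 6 at row 4, column 1; remove 9 from row 4 of P and reverse-bump: 9 enters row 3 and ejects 7; 7 enters row 2 and ejects 2; 2 enters row 1 and ejects 1. So w(6) = 1. P is now [[2, 3, 4], [7], [9]].
Step i=5: Q has 5 at row 3, column 1; remove 9 from row 3 of P and reverse-bump: 9 enters row 2 and ejects 7; 7 enters row 1 and ejects 4. So w(5) = 4. P is now [[2, 3, 7], [9]].
Step i=4: Q has 4 at row 2, column 1; remove 9 from row 2 of P and reverse-bump: 9 enters row 1 and ejects 7. So w(4) = 7. P is now [[2, 3, 9]].
Step i=3: Q has 3 at row 1, column 3; remove that cell from P, ejecting 9. So w(3) = 9. P is now [[2, 3]].
Step i=2: Q has 2 at row 1, column 2; remove that cell from P, ejecting 3. So w(2) = 3. P is now [[2]].
Step i=1: Q has 1 at row 1, column 1; remove that cell from P, ejecting 2. So w(1) = 2. P is now [].

So w = 2 3 9 7 4 1 5 8 6.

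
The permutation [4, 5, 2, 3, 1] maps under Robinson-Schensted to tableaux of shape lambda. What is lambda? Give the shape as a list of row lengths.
[2, 2, 1]

Row-insert each entry into an empty tableau.

After inserting 4: P = [[4]].
After inserting 5: P = [[4, 5]].
After inserting 2: P = [[2, 5], [4]].
After inserting 3: P = [[2, 3], [4, 5]].
After inserting 1: P = [[1, 3], [2, 5], [4]].

The final insertion tableau P = [[1, 3], [2, 5], [4]] has shape [2, 2, 1].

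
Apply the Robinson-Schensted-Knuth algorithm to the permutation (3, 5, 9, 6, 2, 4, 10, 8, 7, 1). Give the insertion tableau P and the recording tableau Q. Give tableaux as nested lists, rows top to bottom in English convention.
P = [[1, 4, 6, 7], [2, 5, 8], [3, 10], [9]], Q = [[1, 2, 3, 7], [4, 6, 8], [5, 9], [10]]

Insert each entry of the permutation into P by Schensted row insertion, recording in Q the position of each new cell.

Insert 3: appended to row 1. P = [[3]].
Insert 5: appended to row 1. P = [[3, 5]].
Insert 9: appended to row 1. P = [[3, 5, 9]].
Insert 6: 6 bumps 9 from row 1; 9 starts row 2. P = [[3, 5, 6], [9]].
Insert 2: 2 bumps 3 from row 1; 3 bumps 9 from row 2; 9 starts row 3. P = [[2, 5, 6], [3], [9]].
Insert 4: 4 bumps 5 from row 1; 5 appends to row 2. P = [[2, 4, 6], [3, 5], [9]].
Insert 10: appended to row 1. P = [[2, 4, 6, 10], [3, 5], [9]].
Insert 8: 8 bumps 10 from row 1; 10 appends to row 2. P = [[2, 4, 6, 8], [3, 5, 10], [9]].
Insert 7: 7 bumps 8 from row 1; 8 bumps 10 from row 2; 10 appends to row 3. P = [[2, 4, 6, 7], [3, 5, 8], [9, 10]].
Insert 1: 1 bumps 2 from row 1; 2 bumps 3 from row 2; 3 bumps 9 from row 3; 9 starts row 4. P = [[1, 4, 6, 7], [2, 5, 8], [3, 10], [9]].

So P = [[1, 4, 6, 7], [2, 5, 8], [3, 10], [9]], Q = [[1, 2, 3, 7], [4, 6, 8], [5, 9], [10]].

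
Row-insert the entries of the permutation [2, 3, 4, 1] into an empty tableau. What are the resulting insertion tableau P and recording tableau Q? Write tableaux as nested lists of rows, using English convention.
Insert each entry of the permutation into P by Schensted row insertion, recording in Q the position of each new cell.

Insert 2: appended to row 1. P = [[2]].
Insert 3: appended to row 1. P = [[2, 3]].
Insert 4: appended to row 1. P = [[2, 3, 4]].
Insert 1: 1 bumps 2 from row 1; 2 starts row 2. P = [[1, 3, 4], [2]].

So P = [[1, 3, 4], [2]], Q = [[1, 2, 3], [4]].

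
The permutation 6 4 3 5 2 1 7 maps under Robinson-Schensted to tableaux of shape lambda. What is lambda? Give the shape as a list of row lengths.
Row-insert each entry into an empty tableau.

After inserting 6: P = [[6]].
After inserting 4: P = [[4], [6]].
After inserting 3: P = [[3], [4], [6]].
After inserting 5: P = [[3, 5], [4], [6]].
After inserting 2: P = [[2, 5], [3], [4], [6]].
After inserting 1: P = [[1, 5], [2], [3], [4], [6]].
After inserting 7: P = [[1, 5, 7], [2], [3], [4], [6]].

The final insertion tableau P = [[1, 5, 7], [2], [3], [4], [6]] has shape [3, 1, 1, 1, 1].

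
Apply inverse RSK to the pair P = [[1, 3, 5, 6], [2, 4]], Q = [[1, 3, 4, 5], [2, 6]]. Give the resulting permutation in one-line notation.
Reverse RSK: for i = n, n-1, ..., 1, locate i in Q, remove the corresponding corner cell from P, and reverse-bump its entry up through P; the value ejected from row 1 is w(i).

So w = 2 1 4 5 6 3.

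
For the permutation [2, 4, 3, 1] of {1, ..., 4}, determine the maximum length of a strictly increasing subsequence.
2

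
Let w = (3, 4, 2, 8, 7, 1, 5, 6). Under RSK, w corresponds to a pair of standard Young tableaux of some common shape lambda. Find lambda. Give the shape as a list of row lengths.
[4, 2, 2]

Row-insert each entry into an empty tableau.

After inserting 3: P = [[3]].
After inserting 4: P = [[3, 4]].
After inserting 2: P = [[2, 4], [3]].
After inserting 8: P = [[2, 4, 8], [3]].
After inserting 7: P = [[2, 4, 7], [3, 8]].
After inserting 1: P = [[1, 4, 7], [2, 8], [3]].
After inserting 5: P = [[1, 4, 5], [2, 7], [3, 8]].
After inserting 6: P = [[1, 4, 5, 6], [2, 7], [3, 8]].

The final insertion tableau P = [[1, 4, 5, 6], [2, 7], [3, 8]] has shape [4, 2, 2].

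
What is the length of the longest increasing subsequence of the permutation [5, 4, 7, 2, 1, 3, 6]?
3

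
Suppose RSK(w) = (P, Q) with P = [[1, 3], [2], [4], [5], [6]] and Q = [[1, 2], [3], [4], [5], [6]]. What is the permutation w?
Reverse the RSK construction: for i from n down to 1, find the cell of Q containing i, remove the entry at that cell from P, and reverse-bump it up through P; the value ejected from row 1 is w(i).

Step i=6: Q has 6 at row 5, column 1; remove 6 from row 5 of P and reverse-bump: 6 enters row 4 and ejects 5; 5 enters row 3 and ejects 4; 4 enters row 2 and ejects 2; 2 enters row 1 and ejects 1. So w(6) = 1. P is now [[2, 3], [4], [5], [6]].
Step i=5: Q has 5 at row 4, column 1; remove 6 from row 4 of P and reverse-bump: 6 enters row 3 and ejects 5; 5 enters row 2 and ejects 4; 4 enters row 1 and ejects 3. So w(5) = 3. P is now [[2, 4], [5], [6]].
Step i=4: Q has 4 at row 3, column 1; remove 6 from row 3 of P and reverse-bump: 6 enters row 2 and ejects 5; 5 enters row 1 and ejects 4. So w(4) = 4. P is now [[2, 5], [6]].
Step i=3: Q has 3 at row 2, column 1; remove 6 from row 2 of P and reverse-bump: 6 enters row 1 and ejects 5. So w(3) = 5. P is now [[2, 6]].
Step i=2: Q has 2 at row 1, column 2; remove that cell from P, ejecting 6. So w(2) = 6. P is now [[2]].
Step i=1: Q has 1 at row 1, column 1; remove that cell from P, ejecting 2. So w(1) = 2. P is now [].

So w = 2 6 5 4 3 1.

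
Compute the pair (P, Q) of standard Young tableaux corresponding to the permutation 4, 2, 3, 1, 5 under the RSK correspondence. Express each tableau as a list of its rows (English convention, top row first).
P = [[1, 3, 5], [2], [4]], Q = [[1, 3, 5], [2], [4]]

Insert each entry of the permutation into P by Schensted row insertion, recording in Q the position of each new cell.

Insert 4: appended to row 1. P = [[4]], Q = [[1]].
Insert 2: 2 bumps 4 from row 1; 4 starts row 2. P = [[2], [4]], Q = [[1], [2]].
Insert 3: appended to row 1. P = [[2, 3], [4]], Q = [[1, 3], [2]].
Insert 1: 1 bumps 2 from row 1; 2 bumps 4 from row 2; 4 starts row 3. P = [[1, 3], [2], [4]], Q = [[1, 3], [2], [4]].
Insert 5: appended to row 1. P = [[1, 3, 5], [2], [4]], Q = [[1, 3, 5], [2], [4]].

So P = [[1, 3, 5], [2], [4]], Q = [[1, 3, 5], [2], [4]].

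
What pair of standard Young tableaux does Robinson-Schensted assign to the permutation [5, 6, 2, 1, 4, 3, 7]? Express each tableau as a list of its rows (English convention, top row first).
Insert each entry of the permutation into P by Schensted row insertion, recording in Q the position of each new cell.

Insert 5: appended to row 1. P = [[5]].
Insert 6: appended to row 1. P = [[5, 6]].
Insert 2: 2 bumps 5 from row 1; 5 starts row 2. P = [[2, 6], [5]].
Insert 1: 1 bumps 2 from row 1; 2 bumps 5 from row 2; 5 starts row 3. P = [[1, 6], [2], [5]].
Insert 4: 4 bumps 6 from row 1; 6 appends to row 2. P = [[1, 4], [2, 6], [5]].
Insert 3: 3 bumps 4 from row 1; 4 bumps 6 from row 2; 6 appends to row 3. P = [[1, 3], [2, 4], [5, 6]].
Insert 7: appended to row 1. P = [[1, 3, 7], [2, 4], [5, 6]].

So P = [[1, 3, 7], [2, 4], [5, 6]], Q = [[1, 2, 7], [3, 5], [4, 6]].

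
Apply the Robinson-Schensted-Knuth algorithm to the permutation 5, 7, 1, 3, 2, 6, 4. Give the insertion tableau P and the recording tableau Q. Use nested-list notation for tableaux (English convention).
Insert each entry of the permutation into P by Schensted row insertion, recording in Q the position of each new cell.

Insert 5: appended to row 1. P = [[5]].
Insert 7: appended to row 1. P = [[5, 7]].
Insert 1: 1 bumps 5 from row 1; 5 starts row 2. P = [[1, 7], [5]].
Insert 3: 3 bumps 7 from row 1; 7 appends to row 2. P = [[1, 3], [5, 7]].
Insert 2: 2 bumps 3 from row 1; 3 bumps 5 from row 2; 5 starts row 3. P = [[1, 2], [3, 7], [5]].
Insert 6: appended to row 1. P = [[1, 2, 6], [3, 7], [5]].
Insert 4: 4 bumps 6 from row 1; 6 bumps 7 from row 2; 7 appends to row 3. P = [[1, 2, 4], [3, 6], [5, 7]].

So P = [[1, 2, 4], [3, 6], [5, 7]], Q = [[1, 2, 6], [3, 4], [5, 7]].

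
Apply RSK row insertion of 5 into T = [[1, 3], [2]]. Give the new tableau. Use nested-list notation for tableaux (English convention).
[[1, 3, 5], [2]]

5 is larger than every entry of row 1, so it is appended to row 1. The new tableau is [[1, 3, 5], [2]].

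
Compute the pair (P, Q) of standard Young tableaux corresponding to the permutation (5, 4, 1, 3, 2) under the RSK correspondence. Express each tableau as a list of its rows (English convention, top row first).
P = [[1, 2], [3], [4], [5]], Q = [[1, 4], [2], [3], [5]]

Insert each entry of the permutation into P by Schensted row insertion, recording in Q the position of each new cell.

Insert 5: appended to row 1. P = [[5]], Q = [[1]].
Insert 4: 4 bumps 5 from row 1; 5 starts row 2. P = [[4], [5]], Q = [[1], [2]].
Insert 1: 1 bumps 4 from row 1; 4 bumps 5 from row 2; 5 starts row 3. P = [[1], [4], [5]], Q = [[1], [2], [3]].
Insert 3: appended to row 1. P = [[1, 3], [4], [5]], Q = [[1, 4], [2], [3]].
Insert 2: 2 bumps 3 from row 1; 3 bumps 4 from row 2; 4 bumps 5 from row 3; 5 starts row 4. P = [[1, 2], [3], [4], [5]], Q = [[1, 4], [2], [3], [5]].

So P = [[1, 2], [3], [4], [5]], Q = [[1, 4], [2], [3], [5]].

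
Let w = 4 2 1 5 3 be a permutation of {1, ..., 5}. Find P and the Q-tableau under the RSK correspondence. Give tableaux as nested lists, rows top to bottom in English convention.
Insert each entry of the permutation into P by Schensted row insertion, recording in Q the position of each new cell.

After inserting 4: P = [[4]].
After inserting 2: P = [[2], [4]].
After inserting 1: P = [[1], [2], [4]].
After inserting 5: P = [[1, 5], [2], [4]].
After inserting 3: P = [[1, 3], [2, 5], [4]].

So P = [[1, 3], [2, 5], [4]], Q = [[1, 4], [2, 5], [3]].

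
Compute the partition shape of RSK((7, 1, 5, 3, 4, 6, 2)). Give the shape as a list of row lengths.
Row-insert each entry into an empty tableau.

After inserting 7: P = [[7]].
After inserting 1: P = [[1], [7]].
After inserting 5: P = [[1, 5], [7]].
After inserting 3: P = [[1, 3], [5], [7]].
After inserting 4: P = [[1, 3, 4], [5], [7]].
After inserting 6: P = [[1, 3, 4, 6], [5], [7]].
After inserting 2: P = [[1, 2, 4, 6], [3], [5], [7]].

The final insertion tableau P = [[1, 2, 4, 6], [3], [5], [7]] has shape [4, 1, 1, 1].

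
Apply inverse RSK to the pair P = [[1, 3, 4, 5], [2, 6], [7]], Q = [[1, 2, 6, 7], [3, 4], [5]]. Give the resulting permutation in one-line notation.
Reverse the RSK construction: for i from n down to 1, find the cell of Q containing i, remove the entry at that cell from P, and reverse-bump it up through P; the value ejected from row 1 is w(i).

Step i=7: Q has 7 at row 1, column 4; remove that cell from P, ejecting 5. So w(7) = 5. P is now [[1, 3, 4], [2, 6], [7]].
Step i=6: Q has 6 at row 1, column 3; remove that cell from P, ejecting 4. So w(6) = 4. P is now [[1, 3], [2, 6], [7]].
Step i=5: Q has 5 at row 3, column 1; remove 7 from row 3 of P and reverse-bump: 7 enters row 2 and ejects 6; 6 enters row 1 and ejects 3. So w(5) = 3. P is now [[1, 6], [2, 7]].
Step i=4: Q has 4 at row 2, column 2; remove 7 from row 2 of P and reverse-bump: 7 enters row 1 and ejects 6. So w(4) = 6. P is now [[1, 7], [2]].
Step i=3: Q has 3 at row 2, column 1; remove 2 from row 2 of P and reverse-bump: 2 enters row 1 and ejects 1. So w(3) = 1. P is now [[2, 7]].
Step i=2: Q has 2 at row 1, column 2; remove that cell from P, ejecting 7. So w(2) = 7. P is now [[2]].
Step i=1: Q has 1 at row 1, column 1; remove that cell from P, ejecting 2. So w(1) = 2. P is now [].

So w = 2 7 1 6 3 4 5.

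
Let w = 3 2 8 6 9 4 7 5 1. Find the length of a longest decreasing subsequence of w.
4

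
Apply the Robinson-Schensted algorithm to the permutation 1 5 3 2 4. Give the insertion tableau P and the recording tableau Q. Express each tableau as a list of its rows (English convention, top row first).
Insert each entry of the permutation into P by Schensted row insertion, recording in Q the position of each new cell.

Insert 1: appended to row 1. P = [[1]].
Insert 5: appended to row 1. P = [[1, 5]].
Insert 3: 3 bumps 5 from row 1; 5 starts row 2. P = [[1, 3], [5]].
Insert 2: 2 bumps 3 from row 1; 3 bumps 5 from row 2; 5 starts row 3. P = [[1, 2], [3], [5]].
Insert 4: appended to row 1. P = [[1, 2, 4], [3], [5]].

So P = [[1, 2, 4], [3], [5]], Q = [[1, 2, 5], [3], [4]].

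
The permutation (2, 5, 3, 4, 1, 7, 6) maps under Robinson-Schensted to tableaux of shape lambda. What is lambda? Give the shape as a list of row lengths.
[4, 2, 1]

RSK row insertion gives P = [[1, 3, 4, 6], [2, 7], [5]], which has shape [4, 2, 1].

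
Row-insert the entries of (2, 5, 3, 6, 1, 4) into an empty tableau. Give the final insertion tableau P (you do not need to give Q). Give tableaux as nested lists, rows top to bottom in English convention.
P = [[1, 3, 4], [2, 6], [5]]

Insert 2: appended to row 1. P = [[2]].
Insert 5: appended to row 1. P = [[2, 5]].
Insert 3: 3 bumps 5 from row 1; 5 starts row 2. P = [[2, 3], [5]].
Insert 6: appended to row 1. P = [[2, 3, 6], [5]].
Insert 1: 1 bumps 2 from row 1; 2 bumps 5 from row 2; 5 starts row 3. P = [[1, 3, 6], [2], [5]].
Insert 4: 4 bumps 6 from row 1; 6 appends to row 2. P = [[1, 3, 4], [2, 6], [5]].

So P = [[1, 3, 4], [2, 6], [5]].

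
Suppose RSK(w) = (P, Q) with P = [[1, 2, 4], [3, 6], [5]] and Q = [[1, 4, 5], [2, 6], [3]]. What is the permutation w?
5 3 1 2 6 4

Reverse the RSK construction: for i from n down to 1, find the cell of Q containing i, remove the entry at that cell from P, and reverse-bump it up through P; the value ejected from row 1 is w(i).

Step i=6: Q has 6 at row 2, column 2; remove 6 from row 2 of P and reverse-bump: 6 enters row 1 and ejects 4. So w(6) = 4. P is now [[1, 2, 6], [3], [5]].
Step i=5: Q has 5 at row 1, column 3; remove that cell from P, ejecting 6. So w(5) = 6. P is now [[1, 2], [3], [5]].
Step i=4: Q has 4 at row 1, column 2; remove that cell from P, ejecting 2. So w(4) = 2. P is now [[1], [3], [5]].
Step i=3: Q has 3 at row 3, column 1; remove 5 from row 3 of P and reverse-bump: 5 enters row 2 and ejects 3; 3 enters row 1 and ejects 1. So w(3) = 1. P is now [[3], [5]].
Step i=2: Q has 2 at row 2, column 1; remove 5 from row 2 of P and reverse-bump: 5 enters row 1 and ejects 3. So w(2) = 3. P is now [[5]].
Step i=1: Q has 1 at row 1, column 1; remove that cell from P, ejecting 5. So w(1) = 5. P is now [].

So w = 5 3 1 2 6 4.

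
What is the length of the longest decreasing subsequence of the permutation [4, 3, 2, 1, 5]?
4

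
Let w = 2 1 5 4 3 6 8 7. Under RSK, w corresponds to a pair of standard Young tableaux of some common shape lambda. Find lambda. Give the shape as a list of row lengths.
Row-insert each entry into an empty tableau.

After inserting 2: P = [[2]].
After inserting 1: P = [[1], [2]].
After inserting 5: P = [[1, 5], [2]].
After inserting 4: P = [[1, 4], [2, 5]].
After inserting 3: P = [[1, 3], [2, 4], [5]].
After inserting 6: P = [[1, 3, 6], [2, 4], [5]].
After inserting 8: P = [[1, 3, 6, 8], [2, 4], [5]].
After inserting 7: P = [[1, 3, 6, 7], [2, 4, 8], [5]].

The final insertion tableau P = [[1, 3, 6, 7], [2, 4, 8], [5]] has shape [4, 3, 1].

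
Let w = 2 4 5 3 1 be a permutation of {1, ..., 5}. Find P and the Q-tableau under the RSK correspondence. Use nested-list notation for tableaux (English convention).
Insert each entry of the permutation into P by Schensted row insertion, recording in Q the position of each new cell.

Insert 2: appended to row 1. P = [[2]], Q = [[1]].
Insert 4: appended to row 1. P = [[2, 4]], Q = [[1, 2]].
Insert 5: appended to row 1. P = [[2, 4, 5]], Q = [[1, 2, 3]].
Insert 3: 3 bumps 4 from row 1; 4 starts row 2. P = [[2, 3, 5], [4]], Q = [[1, 2, 3], [4]].
Insert 1: 1 bumps 2 from row 1; 2 bumps 4 from row 2; 4 starts row 3. P = [[1, 3, 5], [2], [4]], Q = [[1, 2, 3], [4], [5]].

So P = [[1, 3, 5], [2], [4]], Q = [[1, 2, 3], [4], [5]].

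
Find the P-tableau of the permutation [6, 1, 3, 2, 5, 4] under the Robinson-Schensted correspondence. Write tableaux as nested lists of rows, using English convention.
Insert 6: appended to row 1. P = [[6]].
Insert 1: 1 bumps 6 from row 1; 6 starts row 2. P = [[1], [6]].
Insert 3: appended to row 1. P = [[1, 3], [6]].
Insert 2: 2 bumps 3 from row 1; 3 bumps 6 from row 2; 6 starts row 3. P = [[1, 2], [3], [6]].
Insert 5: appended to row 1. P = [[1, 2, 5], [3], [6]].
Insert 4: 4 bumps 5 from row 1; 5 appends to row 2. P = [[1, 2, 4], [3, 5], [6]].

So P = [[1, 2, 4], [3, 5], [6]].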